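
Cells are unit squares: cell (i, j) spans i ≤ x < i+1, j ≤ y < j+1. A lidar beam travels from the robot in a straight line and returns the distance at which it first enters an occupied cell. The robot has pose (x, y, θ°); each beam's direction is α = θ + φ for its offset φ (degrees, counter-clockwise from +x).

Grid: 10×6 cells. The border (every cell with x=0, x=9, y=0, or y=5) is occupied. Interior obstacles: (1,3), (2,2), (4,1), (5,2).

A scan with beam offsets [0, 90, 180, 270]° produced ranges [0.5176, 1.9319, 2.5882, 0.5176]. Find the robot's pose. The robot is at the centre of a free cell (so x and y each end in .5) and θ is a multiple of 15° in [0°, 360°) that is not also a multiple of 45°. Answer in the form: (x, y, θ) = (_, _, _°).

The pose lattice has 28·16 = 448 candidates. Test each by forward raycasting.
  (3.5, 2.5, 150°): beam 1 = 0.5774 ≠ 0.5176 ✗
  (2.5, 4.5, 345°): beam 1 = 6.7293 ≠ 0.5176 ✗
  (6.5, 3.5, 300°): beam 1 = 2.8868 ≠ 0.5176 ✗
  (8.5, 1.5, 60°): beam 1 = 1.0000 ≠ 0.5176 ✗
  …
  (8.5, 1.5, 345°): r_1=0.5176, r_2=1.9319, r_3=2.5882, r_4=0.5176 — all match ✓
Only this pose fits every beam.

(x, y, θ) = (8.5, 1.5, 345°)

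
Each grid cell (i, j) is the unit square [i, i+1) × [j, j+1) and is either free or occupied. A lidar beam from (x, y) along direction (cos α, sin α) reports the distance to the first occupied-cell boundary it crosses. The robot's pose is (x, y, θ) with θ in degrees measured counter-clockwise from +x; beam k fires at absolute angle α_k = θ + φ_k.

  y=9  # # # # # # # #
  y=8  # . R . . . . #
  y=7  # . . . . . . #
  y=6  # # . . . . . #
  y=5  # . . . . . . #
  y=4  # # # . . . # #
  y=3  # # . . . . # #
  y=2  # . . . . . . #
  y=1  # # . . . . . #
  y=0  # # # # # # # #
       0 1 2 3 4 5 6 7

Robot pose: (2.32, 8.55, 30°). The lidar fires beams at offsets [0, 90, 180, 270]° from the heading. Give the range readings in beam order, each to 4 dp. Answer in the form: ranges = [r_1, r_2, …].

ranges = [0.9000, 0.5196, 1.5242, 8.7180]

beam 1: φ=0°, α=30°
  dir = (cos 30°, sin 30°) = (0.8660, 0.5000); from cell (2,8)
  next x-line at t=0.7852, next y-line at t=0.9000; Δt_x=1.1547, Δt_y=2.0000
    x: enter (3,8) at t=0.7852
    y: enter (3,9) at t=0.9000 ← occupied
  → r_1 = 0.9000
beam 2: φ=90°, α=120°
  dir = (cos 120°, sin 120°) = (-0.5000, 0.8660); from cell (2,8)
  next x-line at t=0.6400, next y-line at t=0.5196; Δt_x=2.0000, Δt_y=1.1547
    y: enter (2,9) at t=0.5196 ← occupied
  → r_2 = 0.5196
beam 3: φ=180°, α=210°
  dir = (cos 210°, sin 210°) = (-0.8660, -0.5000); from cell (2,8)
  next x-line at t=0.3695, next y-line at t=1.1000; Δt_x=1.1547, Δt_y=2.0000
    x: enter (1,8) at t=0.3695
    y: enter (1,7) at t=1.1000
    x: enter (0,7) at t=1.5242 ← occupied
  → r_3 = 1.5242
beam 4: φ=270°, α=300°
  dir = (cos 300°, sin 300°) = (0.5000, -0.8660); from cell (2,8)
  next x-line at t=1.3600, next y-line at t=0.6351; Δt_x=2.0000, Δt_y=1.1547
    y: enter (2,7) at t=0.6351
    x: enter (3,7) at t=1.3600
    y: enter (3,6) at t=1.7898
    y: enter (3,5) at t=2.9445
    x: enter (4,5) at t=3.3600
    y: enter (4,4) at t=4.0992
    y: enter (4,3) at t=5.2539
    x: enter (5,3) at t=5.3600
    y: enter (5,2) at t=6.4086
    x: enter (6,2) at t=7.3600
    y: enter (6,1) at t=7.5633
    y: enter (6,0) at t=8.7180 ← occupied
  → r_4 = 8.7180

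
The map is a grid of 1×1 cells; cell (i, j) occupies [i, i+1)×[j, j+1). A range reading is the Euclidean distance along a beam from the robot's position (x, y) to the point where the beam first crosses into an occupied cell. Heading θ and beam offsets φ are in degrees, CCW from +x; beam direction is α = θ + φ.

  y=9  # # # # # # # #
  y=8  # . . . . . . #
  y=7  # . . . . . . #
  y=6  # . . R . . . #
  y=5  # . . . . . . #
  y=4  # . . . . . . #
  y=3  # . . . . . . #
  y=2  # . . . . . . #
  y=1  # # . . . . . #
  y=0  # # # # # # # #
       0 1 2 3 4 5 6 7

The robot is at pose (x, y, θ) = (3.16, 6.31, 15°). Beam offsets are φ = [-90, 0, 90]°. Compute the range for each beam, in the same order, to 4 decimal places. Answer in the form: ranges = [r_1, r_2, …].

beam 1: φ=-90°, α=285°
  cosα=0.2588 sinα=-0.9659 | (3,6) | tMaxX 3.2455 tMaxY 0.3209 | tΔX 3.8637 tΔY 1.0353
    t=0.3209 [y] (3,5)
    t=1.3562 [y] (3,4)
    t=2.3915 [y] (3,3)
    t=3.2455 [x] (4,3)
    t=3.4268 [y] (4,2)
    t=4.4620 [y] (4,1)
    t=5.4973 [y] (4,0) — stop
  → r_1 = 5.4973
beam 2: φ=0°, α=15°
  cosα=0.9659 sinα=0.2588 | (3,6) | tMaxX 0.8696 tMaxY 2.6660 | tΔX 1.0353 tΔY 3.8637
    t=0.8696 [x] (4,6)
    t=1.9049 [x] (5,6)
    t=2.6660 [y] (5,7)
    t=2.9402 [x] (6,7)
    t=3.9755 [x] (7,7) — stop
  → r_2 = 3.9755
beam 3: φ=90°, α=105°
  cosα=-0.2588 sinα=0.9659 | (3,6) | tMaxX 0.6182 tMaxY 0.7143 | tΔX 3.8637 tΔY 1.0353
    t=0.6182 [x] (2,6)
    t=0.7143 [y] (2,7)
    t=1.7496 [y] (2,8)
    t=2.7849 [y] (2,9) — stop
  → r_3 = 2.7849

ranges = [5.4973, 3.9755, 2.7849]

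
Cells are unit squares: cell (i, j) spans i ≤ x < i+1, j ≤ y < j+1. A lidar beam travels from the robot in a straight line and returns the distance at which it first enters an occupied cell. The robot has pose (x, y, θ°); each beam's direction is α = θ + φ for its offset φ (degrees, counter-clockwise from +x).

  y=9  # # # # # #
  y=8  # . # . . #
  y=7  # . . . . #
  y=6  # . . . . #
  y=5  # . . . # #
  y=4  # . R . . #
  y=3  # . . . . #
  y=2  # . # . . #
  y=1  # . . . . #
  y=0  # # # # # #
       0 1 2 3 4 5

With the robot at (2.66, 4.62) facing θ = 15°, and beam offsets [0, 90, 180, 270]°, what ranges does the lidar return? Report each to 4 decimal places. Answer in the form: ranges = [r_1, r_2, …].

beam 1: φ=0°, α=15°
  d=(0.9659,0.2588)  start (2,4)  tX=0.3520 tY=1.4682  stride 1/|dx|=1.0353 1/|dy|=3.8637
    cross x-line → (3,4), t=0.3520
    cross x-line → (4,4), t=1.3873
    cross y-line → (4,5), t=1.4682 (wall)
  → r_1 = 1.4682
beam 2: φ=90°, α=105°
  d=(-0.2588,0.9659)  start (2,4)  tX=2.5500 tY=0.3934  stride 1/|dx|=3.8637 1/|dy|=1.0353
    cross y-line → (2,5), t=0.3934
    cross y-line → (2,6), t=1.4287
    cross y-line → (2,7), t=2.4640
    cross x-line → (1,7), t=2.5500
    cross y-line → (1,8), t=3.4992
    cross y-line → (1,9), t=4.5345 (wall)
  → r_2 = 4.5345
beam 3: φ=180°, α=195°
  d=(-0.9659,-0.2588)  start (2,4)  tX=0.6833 tY=2.3955  stride 1/|dx|=1.0353 1/|dy|=3.8637
    cross x-line → (1,4), t=0.6833
    cross x-line → (0,4), t=1.7186 (wall)
  → r_3 = 1.7186
beam 4: φ=270°, α=285°
  d=(0.2588,-0.9659)  start (2,4)  tX=1.3137 tY=0.6419  stride 1/|dx|=3.8637 1/|dy|=1.0353
    cross y-line → (2,3), t=0.6419
    cross x-line → (3,3), t=1.3137
    cross y-line → (3,2), t=1.6771
    cross y-line → (3,1), t=2.7124
    cross y-line → (3,0), t=3.7477 (wall)
  → r_4 = 3.7477

ranges = [1.4682, 4.5345, 1.7186, 3.7477]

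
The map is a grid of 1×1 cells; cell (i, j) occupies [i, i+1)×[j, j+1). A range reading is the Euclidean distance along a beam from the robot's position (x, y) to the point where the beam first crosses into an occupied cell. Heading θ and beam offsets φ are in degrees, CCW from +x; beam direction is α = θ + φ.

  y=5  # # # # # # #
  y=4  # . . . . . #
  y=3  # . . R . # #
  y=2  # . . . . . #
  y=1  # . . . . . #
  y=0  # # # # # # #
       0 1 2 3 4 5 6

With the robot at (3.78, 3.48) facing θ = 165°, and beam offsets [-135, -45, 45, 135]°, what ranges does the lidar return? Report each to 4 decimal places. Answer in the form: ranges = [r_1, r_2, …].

beam 1: φ=-135°, α=30°
  direction (0.8660, 0.5000); cell (3,3); t to first gridline: x 0.2540, y 1.0400 (then +1.1547 / +2.0000)
    (4,3) via x @ 0.2540
    (4,4) via y @ 1.0400
    (5,4) via x @ 1.4087
    (6,4) via x @ 2.5634  # hit
  → r_1 = 2.5634
beam 2: φ=-45°, α=120°
  direction (-0.5000, 0.8660); cell (3,3); t to first gridline: x 1.5600, y 0.6004 (then +2.0000 / +1.1547)
    (3,4) via y @ 0.6004
    (2,4) via x @ 1.5600
    (2,5) via y @ 1.7551  # hit
  → r_2 = 1.7551
beam 3: φ=45°, α=210°
  direction (-0.8660, -0.5000); cell (3,3); t to first gridline: x 0.9007, y 0.9600 (then +1.1547 / +2.0000)
    (2,3) via x @ 0.9007
    (2,2) via y @ 0.9600
    (1,2) via x @ 2.0554
    (1,1) via y @ 2.9600
    (0,1) via x @ 3.2101  # hit
  → r_3 = 3.2101
beam 4: φ=135°, α=300°
  direction (0.5000, -0.8660); cell (3,3); t to first gridline: x 0.4400, y 0.5543 (then +2.0000 / +1.1547)
    (4,3) via x @ 0.4400
    (4,2) via y @ 0.5543
    (4,1) via y @ 1.7090
    (5,1) via x @ 2.4400
    (5,0) via y @ 2.8637  # hit
  → r_4 = 2.8637

ranges = [2.5634, 1.7551, 3.2101, 2.8637]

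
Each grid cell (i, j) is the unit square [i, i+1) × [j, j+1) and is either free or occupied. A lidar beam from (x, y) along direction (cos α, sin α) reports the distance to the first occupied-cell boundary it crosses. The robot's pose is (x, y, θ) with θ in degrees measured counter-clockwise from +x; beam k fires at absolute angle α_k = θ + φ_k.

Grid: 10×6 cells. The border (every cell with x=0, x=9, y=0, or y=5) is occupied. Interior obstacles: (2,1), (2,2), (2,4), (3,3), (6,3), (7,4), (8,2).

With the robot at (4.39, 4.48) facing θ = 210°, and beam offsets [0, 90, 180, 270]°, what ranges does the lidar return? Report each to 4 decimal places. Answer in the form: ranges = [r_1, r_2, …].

ranges = [0.9600, 4.0184, 1.0400, 0.6004]

beam 1: φ=0°, α=210°
  cosα=-0.8660 sinα=-0.5000 | (4,4) | tMaxX 0.4503 tMaxY 0.9600 | tΔX 1.1547 tΔY 2.0000
    t=0.4503 [x] (3,4)
    t=0.9600 [y] (3,3) — stop
  → r_1 = 0.9600
beam 2: φ=90°, α=300°
  cosα=0.5000 sinα=-0.8660 | (4,4) | tMaxX 1.2200 tMaxY 0.5543 | tΔX 2.0000 tΔY 1.1547
    t=0.5543 [y] (4,3)
    t=1.2200 [x] (5,3)
    t=1.7090 [y] (5,2)
    t=2.8637 [y] (5,1)
    t=3.2200 [x] (6,1)
    t=4.0184 [y] (6,0) — stop
  → r_2 = 4.0184
beam 3: φ=180°, α=30°
  cosα=0.8660 sinα=0.5000 | (4,4) | tMaxX 0.7044 tMaxY 1.0400 | tΔX 1.1547 tΔY 2.0000
    t=0.7044 [x] (5,4)
    t=1.0400 [y] (5,5) — stop
  → r_3 = 1.0400
beam 4: φ=270°, α=120°
  cosα=-0.5000 sinα=0.8660 | (4,4) | tMaxX 0.7800 tMaxY 0.6004 | tΔX 2.0000 tΔY 1.1547
    t=0.6004 [y] (4,5) — stop
  → r_4 = 0.6004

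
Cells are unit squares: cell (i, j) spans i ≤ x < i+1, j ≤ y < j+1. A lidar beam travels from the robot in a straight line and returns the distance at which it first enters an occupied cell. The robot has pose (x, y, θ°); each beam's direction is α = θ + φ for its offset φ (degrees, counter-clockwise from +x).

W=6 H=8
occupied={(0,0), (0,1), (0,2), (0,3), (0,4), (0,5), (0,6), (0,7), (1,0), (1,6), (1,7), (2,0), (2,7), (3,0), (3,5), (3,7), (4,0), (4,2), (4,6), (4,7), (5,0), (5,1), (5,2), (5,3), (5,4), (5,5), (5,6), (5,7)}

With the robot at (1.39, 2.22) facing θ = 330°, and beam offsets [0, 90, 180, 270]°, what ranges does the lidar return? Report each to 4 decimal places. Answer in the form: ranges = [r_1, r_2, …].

beam 1: φ=0°, α=330°
  cosα=0.8660 sinα=-0.5000 | (1,2) | tMaxX 0.7044 tMaxY 0.4400 | tΔX 1.1547 tΔY 2.0000
    t=0.4400 [y] (1,1)
    t=0.7044 [x] (2,1)
    t=1.8591 [x] (3,1)
    t=2.4400 [y] (3,0) — stop
  → r_1 = 2.4400
beam 2: φ=90°, α=60°
  cosα=0.5000 sinα=0.8660 | (1,2) | tMaxX 1.2200 tMaxY 0.9007 | tΔX 2.0000 tΔY 1.1547
    t=0.9007 [y] (1,3)
    t=1.2200 [x] (2,3)
    t=2.0554 [y] (2,4)
    t=3.2101 [y] (2,5)
    t=3.2200 [x] (3,5) — stop
  → r_2 = 3.2200
beam 3: φ=180°, α=150°
  cosα=-0.8660 sinα=0.5000 | (1,2) | tMaxX 0.4503 tMaxY 1.5600 | tΔX 1.1547 tΔY 2.0000
    t=0.4503 [x] (0,2) — stop
  → r_3 = 0.4503
beam 4: φ=270°, α=240°
  cosα=-0.5000 sinα=-0.8660 | (1,2) | tMaxX 0.7800 tMaxY 0.2540 | tΔX 2.0000 tΔY 1.1547
    t=0.2540 [y] (1,1)
    t=0.7800 [x] (0,1) — stop
  → r_4 = 0.7800

ranges = [2.4400, 3.2200, 0.4503, 0.7800]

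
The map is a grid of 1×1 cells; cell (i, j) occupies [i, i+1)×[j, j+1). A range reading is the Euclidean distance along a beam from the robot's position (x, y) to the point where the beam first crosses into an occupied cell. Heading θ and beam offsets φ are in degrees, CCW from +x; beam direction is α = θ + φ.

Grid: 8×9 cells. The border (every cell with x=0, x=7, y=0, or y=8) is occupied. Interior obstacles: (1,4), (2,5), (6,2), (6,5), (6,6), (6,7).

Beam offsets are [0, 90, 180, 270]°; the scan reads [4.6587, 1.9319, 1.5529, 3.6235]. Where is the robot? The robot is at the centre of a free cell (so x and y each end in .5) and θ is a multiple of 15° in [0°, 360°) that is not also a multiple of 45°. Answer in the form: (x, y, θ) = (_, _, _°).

Enumerate (i+0.5, j+0.5, θ) over the 36 free cells and 16 admissible headings. For each, cast all 4 beams and compare to the given ranges.
  (5.5, 6.5, 165°): beam 2 = 5.6940 ≠ 1.9319 ✗
  (4.5, 3.5, 150°): beam 1 = 2.8868 ≠ 4.6587 ✗
  (6.5, 4.5, 210°): beam 1 = 6.3509 ≠ 4.6587 ✗
  (1.5, 1.5, 75°): beam 1 = 3.6235 ≠ 4.6587 ✗
  (5.5, 3.5, 105°): beam 2 = 4.6587 ≠ 1.9319 ✗
  …
  (5.5, 4.5, 195°): r_1=4.6587, r_2=1.9319, r_3=1.5529, r_4=3.6235 — all match ✓
Only this pose fits every beam.

(x, y, θ) = (5.5, 4.5, 195°)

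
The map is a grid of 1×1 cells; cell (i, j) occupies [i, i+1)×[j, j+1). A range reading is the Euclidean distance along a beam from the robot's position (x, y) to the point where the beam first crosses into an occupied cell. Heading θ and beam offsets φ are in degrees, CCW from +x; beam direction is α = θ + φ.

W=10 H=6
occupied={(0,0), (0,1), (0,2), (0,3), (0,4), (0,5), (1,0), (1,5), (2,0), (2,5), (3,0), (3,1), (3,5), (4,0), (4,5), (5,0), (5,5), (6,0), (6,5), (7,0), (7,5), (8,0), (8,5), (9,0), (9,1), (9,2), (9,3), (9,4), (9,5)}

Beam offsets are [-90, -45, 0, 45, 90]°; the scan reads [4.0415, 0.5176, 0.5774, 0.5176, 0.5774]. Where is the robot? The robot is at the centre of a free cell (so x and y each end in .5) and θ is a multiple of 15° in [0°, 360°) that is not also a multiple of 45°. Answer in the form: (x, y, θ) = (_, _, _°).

Enumerate (i+0.5, j+0.5, θ) over the 31 free cells and 16 admissible headings. For each, cast all 5 beams and compare to the given ranges.
  (3.5, 3.5, 345°): beam 1 = 1.5529 ≠ 4.0415 ✗
  (4.5, 3.5, 165°): beam 1 = 1.5529 ≠ 4.0415 ✗
  (2.5, 3.5, 60°): beam 1 = 5.0000 ≠ 4.0415 ✗
  …
  (4.5, 1.5, 210°): r_1=4.0415, r_2=0.5176, r_3=0.5774, r_4=0.5176, r_5=0.5774 — all match ✓
No second candidate reproduces the full scan.

(x, y, θ) = (4.5, 1.5, 210°)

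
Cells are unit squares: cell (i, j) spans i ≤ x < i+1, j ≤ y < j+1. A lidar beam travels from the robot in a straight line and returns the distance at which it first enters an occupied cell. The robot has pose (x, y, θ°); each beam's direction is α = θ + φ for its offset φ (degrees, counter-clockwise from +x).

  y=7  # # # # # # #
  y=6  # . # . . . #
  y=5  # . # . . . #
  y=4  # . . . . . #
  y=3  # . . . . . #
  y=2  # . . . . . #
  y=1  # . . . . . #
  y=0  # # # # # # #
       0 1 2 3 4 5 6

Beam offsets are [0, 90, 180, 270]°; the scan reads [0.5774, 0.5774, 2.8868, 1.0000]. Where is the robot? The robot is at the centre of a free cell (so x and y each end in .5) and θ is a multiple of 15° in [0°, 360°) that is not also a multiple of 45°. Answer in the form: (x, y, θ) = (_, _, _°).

(x, y, θ) = (5.5, 6.5, 30°)

The pose lattice has 28·16 = 448 candidates. Test each by forward raycasting.
  (1.5, 4.5, 150°): beam 2 = 1.0000 ≠ 0.5774 ✗
  (4.5, 5.5, 300°): beam 1 = 3.0000 ≠ 0.5774 ✗
  (4.5, 3.5, 30°): beam 1 = 1.7321 ≠ 0.5774 ✗
  …
  (5.5, 6.5, 30°): r_1=0.5774, r_2=0.5774, r_3=2.8868, r_4=1.0000 — all match ✓
Only this pose fits every beam.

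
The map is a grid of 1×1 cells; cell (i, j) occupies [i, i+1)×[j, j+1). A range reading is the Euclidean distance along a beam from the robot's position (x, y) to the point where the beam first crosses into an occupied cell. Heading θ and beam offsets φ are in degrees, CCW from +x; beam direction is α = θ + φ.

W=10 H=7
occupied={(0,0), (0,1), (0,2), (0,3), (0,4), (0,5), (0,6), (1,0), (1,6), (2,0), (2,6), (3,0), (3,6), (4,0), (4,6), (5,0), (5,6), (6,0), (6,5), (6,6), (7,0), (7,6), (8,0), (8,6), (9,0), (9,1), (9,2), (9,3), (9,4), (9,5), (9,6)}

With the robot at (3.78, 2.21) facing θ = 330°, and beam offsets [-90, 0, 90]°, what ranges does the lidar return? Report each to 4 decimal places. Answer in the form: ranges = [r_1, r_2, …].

beam 1: φ=-90°, α=240°
  cosα=-0.5000 sinα=-0.8660 | (3,2) | tMaxX 1.5600 tMaxY 0.2425 | tΔX 2.0000 tΔY 1.1547
    t=0.2425 [y] (3,1)
    t=1.3972 [y] (3,0) — stop
  → r_1 = 1.3972
beam 2: φ=0°, α=330°
  cosα=0.8660 sinα=-0.5000 | (3,2) | tMaxX 0.2540 tMaxY 0.4200 | tΔX 1.1547 tΔY 2.0000
    t=0.2540 [x] (4,2)
    t=0.4200 [y] (4,1)
    t=1.4087 [x] (5,1)
    t=2.4200 [y] (5,0) — stop
  → r_2 = 2.4200
beam 3: φ=90°, α=60°
  cosα=0.5000 sinα=0.8660 | (3,2) | tMaxX 0.4400 tMaxY 0.9122 | tΔX 2.0000 tΔY 1.1547
    t=0.4400 [x] (4,2)
    t=0.9122 [y] (4,3)
    t=2.0669 [y] (4,4)
    t=2.4400 [x] (5,4)
    t=3.2216 [y] (5,5)
    t=4.3763 [y] (5,6) — stop
  → r_3 = 4.3763

ranges = [1.3972, 2.4200, 4.3763]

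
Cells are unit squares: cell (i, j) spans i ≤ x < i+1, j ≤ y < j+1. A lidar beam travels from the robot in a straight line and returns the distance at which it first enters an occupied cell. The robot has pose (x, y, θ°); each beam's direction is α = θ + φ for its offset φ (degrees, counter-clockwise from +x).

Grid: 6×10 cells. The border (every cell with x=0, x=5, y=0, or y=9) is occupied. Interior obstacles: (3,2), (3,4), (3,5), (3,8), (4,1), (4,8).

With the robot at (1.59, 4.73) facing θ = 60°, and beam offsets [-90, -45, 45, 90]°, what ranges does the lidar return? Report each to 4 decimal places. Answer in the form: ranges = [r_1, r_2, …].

beam 1: φ=-90°, α=330°
  dir = (cos 330°, sin 330°) = (0.8660, -0.5000); from cell (1,4)
  next x-line at t=0.4734, next y-line at t=1.4600; Δt_x=1.1547, Δt_y=2.0000
    x: enter (2,4) at t=0.4734
    y: enter (2,3) at t=1.4600
    x: enter (3,3) at t=1.6281
    x: enter (4,3) at t=2.7828
    y: enter (4,2) at t=3.4600
    x: enter (5,2) at t=3.9375 ← occupied
  → r_1 = 3.9375
beam 2: φ=-45°, α=15°
  dir = (cos 15°, sin 15°) = (0.9659, 0.2588); from cell (1,4)
  next x-line at t=0.4245, next y-line at t=1.0432; Δt_x=1.0353, Δt_y=3.8637
    x: enter (2,4) at t=0.4245
    y: enter (2,5) at t=1.0432
    x: enter (3,5) at t=1.4597 ← occupied
  → r_2 = 1.4597
beam 3: φ=45°, α=105°
  dir = (cos 105°, sin 105°) = (-0.2588, 0.9659); from cell (1,4)
  next x-line at t=2.2796, next y-line at t=0.2795; Δt_x=3.8637, Δt_y=1.0353
    y: enter (1,5) at t=0.2795
    y: enter (1,6) at t=1.3148
    x: enter (0,6) at t=2.2796 ← occupied
  → r_3 = 2.2796
beam 4: φ=90°, α=150°
  dir = (cos 150°, sin 150°) = (-0.8660, 0.5000); from cell (1,4)
  next x-line at t=0.6813, next y-line at t=0.5400; Δt_x=1.1547, Δt_y=2.0000
    y: enter (1,5) at t=0.5400
    x: enter (0,5) at t=0.6813 ← occupied
  → r_4 = 0.6813

ranges = [3.9375, 1.4597, 2.2796, 0.6813]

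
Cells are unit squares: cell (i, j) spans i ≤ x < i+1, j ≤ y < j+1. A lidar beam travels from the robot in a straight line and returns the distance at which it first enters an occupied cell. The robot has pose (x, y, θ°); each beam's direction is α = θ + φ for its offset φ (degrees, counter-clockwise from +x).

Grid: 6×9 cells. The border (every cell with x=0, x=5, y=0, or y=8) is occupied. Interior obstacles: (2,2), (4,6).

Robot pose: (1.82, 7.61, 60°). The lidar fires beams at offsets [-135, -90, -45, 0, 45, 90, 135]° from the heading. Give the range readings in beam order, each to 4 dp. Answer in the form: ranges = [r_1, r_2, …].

beam 1: φ=-135°, α=285°
  dir = (cos 285°, sin 285°) = (0.2588, -0.9659); from cell (1,7)
  next x-line at t=0.6955, next y-line at t=0.6315; Δt_x=3.8637, Δt_y=1.0353
    y: enter (1,6) at t=0.6315
    x: enter (2,6) at t=0.6955
    y: enter (2,5) at t=1.6668
    y: enter (2,4) at t=2.7021
    y: enter (2,3) at t=3.7373
    x: enter (3,3) at t=4.5592
    y: enter (3,2) at t=4.7726
    y: enter (3,1) at t=5.8079
    y: enter (3,0) at t=6.8432 ← occupied
  → r_1 = 6.8432
beam 2: φ=-90°, α=330°
  dir = (cos 330°, sin 330°) = (0.8660, -0.5000); from cell (1,7)
  next x-line at t=0.2078, next y-line at t=1.2200; Δt_x=1.1547, Δt_y=2.0000
    x: enter (2,7) at t=0.2078
    y: enter (2,6) at t=1.2200
    x: enter (3,6) at t=1.3625
    x: enter (4,6) at t=2.5172 ← occupied
  → r_2 = 2.5172
beam 3: φ=-45°, α=15°
  dir = (cos 15°, sin 15°) = (0.9659, 0.2588); from cell (1,7)
  next x-line at t=0.1863, next y-line at t=1.5068; Δt_x=1.0353, Δt_y=3.8637
    x: enter (2,7) at t=0.1863
    x: enter (3,7) at t=1.2216
    y: enter (3,8) at t=1.5068 ← occupied
  → r_3 = 1.5068
beam 4: φ=0°, α=60°
  dir = (cos 60°, sin 60°) = (0.5000, 0.8660); from cell (1,7)
  next x-line at t=0.3600, next y-line at t=0.4503; Δt_x=2.0000, Δt_y=1.1547
    x: enter (2,7) at t=0.3600
    y: enter (2,8) at t=0.4503 ← occupied
  → r_4 = 0.4503
beam 5: φ=45°, α=105°
  dir = (cos 105°, sin 105°) = (-0.2588, 0.9659); from cell (1,7)
  next x-line at t=3.1682, next y-line at t=0.4038; Δt_x=3.8637, Δt_y=1.0353
    y: enter (1,8) at t=0.4038 ← occupied
  → r_5 = 0.4038
beam 6: φ=90°, α=150°
  dir = (cos 150°, sin 150°) = (-0.8660, 0.5000); from cell (1,7)
  next x-line at t=0.9469, next y-line at t=0.7800; Δt_x=1.1547, Δt_y=2.0000
    y: enter (1,8) at t=0.7800 ← occupied
  → r_6 = 0.7800
beam 7: φ=135°, α=195°
  dir = (cos 195°, sin 195°) = (-0.9659, -0.2588); from cell (1,7)
  next x-line at t=0.8489, next y-line at t=2.3569; Δt_x=1.0353, Δt_y=3.8637
    x: enter (0,7) at t=0.8489 ← occupied
  → r_7 = 0.8489

ranges = [6.8432, 2.5172, 1.5068, 0.4503, 0.4038, 0.7800, 0.8489]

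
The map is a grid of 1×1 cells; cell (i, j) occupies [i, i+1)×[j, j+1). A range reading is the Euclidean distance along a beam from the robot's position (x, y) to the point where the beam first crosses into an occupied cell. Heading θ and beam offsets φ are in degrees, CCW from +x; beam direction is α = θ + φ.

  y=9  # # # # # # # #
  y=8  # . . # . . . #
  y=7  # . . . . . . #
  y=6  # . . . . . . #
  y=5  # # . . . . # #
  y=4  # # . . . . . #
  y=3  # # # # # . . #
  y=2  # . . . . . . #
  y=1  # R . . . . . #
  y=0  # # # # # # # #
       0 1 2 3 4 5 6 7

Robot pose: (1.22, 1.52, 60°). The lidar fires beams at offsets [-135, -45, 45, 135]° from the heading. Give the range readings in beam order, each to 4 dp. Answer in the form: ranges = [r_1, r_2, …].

ranges = [0.5383, 5.9839, 0.8500, 0.2278]

beam 1: φ=-135°, α=285°
  cosα=0.2588 sinα=-0.9659 | (1,1) | tMaxX 3.0137 tMaxY 0.5383 | tΔX 3.8637 tΔY 1.0353
    t=0.5383 [y] (1,0) — stop
  → r_1 = 0.5383
beam 2: φ=-45°, α=15°
  cosα=0.9659 sinα=0.2588 | (1,1) | tMaxX 0.8075 tMaxY 1.8546 | tΔX 1.0353 tΔY 3.8637
    t=0.8075 [x] (2,1)
    t=1.8428 [x] (3,1)
    t=1.8546 [y] (3,2)
    t=2.8781 [x] (4,2)
    t=3.9133 [x] (5,2)
    t=4.9486 [x] (6,2)
    t=5.7183 [y] (6,3)
    t=5.9839 [x] (7,3) — stop
  → r_2 = 5.9839
beam 3: φ=45°, α=105°
  cosα=-0.2588 sinα=0.9659 | (1,1) | tMaxX 0.8500 tMaxY 0.4969 | tΔX 3.8637 tΔY 1.0353
    t=0.4969 [y] (1,2)
    t=0.8500 [x] (0,2) — stop
  → r_3 = 0.8500
beam 4: φ=135°, α=195°
  cosα=-0.9659 sinα=-0.2588 | (1,1) | tMaxX 0.2278 tMaxY 2.0091 | tΔX 1.0353 tΔY 3.8637
    t=0.2278 [x] (0,1) — stop
  → r_4 = 0.2278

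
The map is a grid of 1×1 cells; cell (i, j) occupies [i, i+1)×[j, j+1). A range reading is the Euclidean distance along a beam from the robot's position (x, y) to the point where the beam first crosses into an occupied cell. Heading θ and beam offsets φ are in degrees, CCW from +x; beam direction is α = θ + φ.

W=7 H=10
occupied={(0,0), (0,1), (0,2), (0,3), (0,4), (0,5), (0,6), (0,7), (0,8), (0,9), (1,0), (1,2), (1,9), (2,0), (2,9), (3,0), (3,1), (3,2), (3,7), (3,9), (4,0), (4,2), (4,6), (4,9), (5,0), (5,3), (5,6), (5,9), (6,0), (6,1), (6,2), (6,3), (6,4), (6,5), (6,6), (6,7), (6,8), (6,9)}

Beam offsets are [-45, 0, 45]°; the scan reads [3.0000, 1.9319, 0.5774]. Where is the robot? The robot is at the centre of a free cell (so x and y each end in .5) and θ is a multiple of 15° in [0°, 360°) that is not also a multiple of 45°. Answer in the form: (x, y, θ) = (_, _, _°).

(x, y, θ) = (1.5, 4.5, 105°)

Candidates: 32 free-cell centres × 16 headings = 512 poses. Raycast each; keep the one whose scan matches to 4 dp.
  (1.5, 5.5, 210°): beam 1 = 0.5176 ≠ 3.0000 ✗
  (1.5, 4.5, 285°): beam 1 = 1.0000 ≠ 3.0000 ✗
  (5.5, 1.5, 105°): beam 1 = 1.0000 ≠ 3.0000 ✗
  (5.5, 1.5, 210°): beam 1 = 1.5529 ≠ 3.0000 ✗
  …
  (1.5, 4.5, 105°): r_1=3.0000, r_2=1.9319, r_3=0.5774 — all match ✓
Unique over the lattice → pose = (1.5, 4.5, 105°).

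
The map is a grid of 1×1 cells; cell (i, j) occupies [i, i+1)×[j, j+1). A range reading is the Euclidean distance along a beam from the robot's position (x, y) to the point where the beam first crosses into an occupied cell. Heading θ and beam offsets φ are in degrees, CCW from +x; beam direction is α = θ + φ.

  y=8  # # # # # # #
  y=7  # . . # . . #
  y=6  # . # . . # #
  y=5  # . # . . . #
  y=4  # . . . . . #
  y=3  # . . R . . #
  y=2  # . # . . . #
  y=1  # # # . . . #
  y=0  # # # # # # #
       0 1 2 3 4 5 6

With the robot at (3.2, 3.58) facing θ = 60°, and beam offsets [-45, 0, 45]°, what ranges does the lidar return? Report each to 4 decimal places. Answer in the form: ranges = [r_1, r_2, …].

ranges = [2.8988, 3.6000, 1.4701]

beam 1: φ=-45°, α=15°
  direction (0.9659, 0.2588); cell (3,3); t to first gridline: x 0.8282, y 1.6228 (then +1.0353 / +3.8637)
    (4,3) via x @ 0.8282
    (4,4) via y @ 1.6228
    (5,4) via x @ 1.8635
    (6,4) via x @ 2.8988  # hit
  → r_1 = 2.8988
beam 2: φ=0°, α=60°
  direction (0.5000, 0.8660); cell (3,3); t to first gridline: x 1.6000, y 0.4850 (then +2.0000 / +1.1547)
    (3,4) via y @ 0.4850
    (4,4) via x @ 1.6000
    (4,5) via y @ 1.6397
    (4,6) via y @ 2.7944
    (5,6) via x @ 3.6000  # hit
  → r_2 = 3.6000
beam 3: φ=45°, α=105°
  direction (-0.2588, 0.9659); cell (3,3); t to first gridline: x 0.7727, y 0.4348 (then +3.8637 / +1.0353)
    (3,4) via y @ 0.4348
    (2,4) via x @ 0.7727
    (2,5) via y @ 1.4701  # hit
  → r_3 = 1.4701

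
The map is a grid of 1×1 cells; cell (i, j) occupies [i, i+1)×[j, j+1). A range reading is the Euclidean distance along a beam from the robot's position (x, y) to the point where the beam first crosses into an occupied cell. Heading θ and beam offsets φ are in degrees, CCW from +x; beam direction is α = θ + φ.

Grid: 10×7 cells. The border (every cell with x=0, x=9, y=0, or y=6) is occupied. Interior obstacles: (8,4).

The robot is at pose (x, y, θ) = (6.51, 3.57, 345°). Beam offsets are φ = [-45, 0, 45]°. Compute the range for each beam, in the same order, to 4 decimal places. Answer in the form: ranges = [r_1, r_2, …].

ranges = [2.9676, 2.5778, 1.7205]

beam 1: φ=-45°, α=300°
  cosα=0.5000 sinα=-0.8660 | (6,3) | tMaxX 0.9800 tMaxY 0.6582 | tΔX 2.0000 tΔY 1.1547
    t=0.6582 [y] (6,2)
    t=0.9800 [x] (7,2)
    t=1.8129 [y] (7,1)
    t=2.9676 [y] (7,0) — stop
  → r_1 = 2.9676
beam 2: φ=0°, α=345°
  cosα=0.9659 sinα=-0.2588 | (6,3) | tMaxX 0.5073 tMaxY 2.2023 | tΔX 1.0353 tΔY 3.8637
    t=0.5073 [x] (7,3)
    t=1.5426 [x] (8,3)
    t=2.2023 [y] (8,2)
    t=2.5778 [x] (9,2) — stop
  → r_2 = 2.5778
beam 3: φ=45°, α=30°
  cosα=0.8660 sinα=0.5000 | (6,3) | tMaxX 0.5658 tMaxY 0.8600 | tΔX 1.1547 tΔY 2.0000
    t=0.5658 [x] (7,3)
    t=0.8600 [y] (7,4)
    t=1.7205 [x] (8,4) — stop
  → r_3 = 1.7205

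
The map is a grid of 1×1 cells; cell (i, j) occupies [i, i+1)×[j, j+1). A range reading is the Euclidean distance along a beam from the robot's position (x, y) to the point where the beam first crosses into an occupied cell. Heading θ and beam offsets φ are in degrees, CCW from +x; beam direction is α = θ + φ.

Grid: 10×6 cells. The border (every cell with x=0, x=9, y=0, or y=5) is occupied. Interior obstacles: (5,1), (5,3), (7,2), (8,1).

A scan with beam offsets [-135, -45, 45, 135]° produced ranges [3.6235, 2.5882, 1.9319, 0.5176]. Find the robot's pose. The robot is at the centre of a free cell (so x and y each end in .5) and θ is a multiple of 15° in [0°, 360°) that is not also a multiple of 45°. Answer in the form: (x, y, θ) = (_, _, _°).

(x, y, θ) = (4.5, 4.5, 330°)

Enumerate (i+0.5, j+0.5, θ) over the 28 free cells and 16 admissible headings. For each, cast all 4 beams and compare to the given ranges.
  (4.5, 1.5, 15°): beam 1 = 0.5774 ≠ 3.6235 ✗
  (4.5, 3.5, 30°): beam 1 = 2.5882 ≠ 3.6235 ✗
  (2.5, 2.5, 165°): beam 1 = 2.8868 ≠ 3.6235 ✗
  …
  (4.5, 4.5, 330°): r_1=3.6235, r_2=2.5882, r_3=1.9319, r_4=0.5176 — all match ✓
Only this pose fits every beam.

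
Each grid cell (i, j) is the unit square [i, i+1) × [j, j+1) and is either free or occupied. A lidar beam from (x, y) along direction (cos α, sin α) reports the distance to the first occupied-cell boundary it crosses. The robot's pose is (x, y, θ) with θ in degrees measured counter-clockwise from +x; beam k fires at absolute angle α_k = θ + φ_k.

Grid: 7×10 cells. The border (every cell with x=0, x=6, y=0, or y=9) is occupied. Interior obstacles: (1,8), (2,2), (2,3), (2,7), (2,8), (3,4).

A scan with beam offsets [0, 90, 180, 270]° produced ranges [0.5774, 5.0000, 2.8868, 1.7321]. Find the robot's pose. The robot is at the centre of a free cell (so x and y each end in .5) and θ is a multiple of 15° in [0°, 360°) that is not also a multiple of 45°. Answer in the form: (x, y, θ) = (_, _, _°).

(x, y, θ) = (3.5, 7.5, 150°)

Candidates: 34 free-cell centres × 16 headings = 544 poses. Raycast each; keep the one whose scan matches to 4 dp.
  (1.5, 7.5, 15°): beam 1 = 0.5176 ≠ 0.5774 ✗
  (2.5, 5.5, 15°): beam 1 = 3.6235 ≠ 0.5774 ✗
  (4.5, 2.5, 330°): beam 1 = 1.7321 ≠ 0.5774 ✗
  …
  (3.5, 7.5, 150°): r_1=0.5774, r_2=5.0000, r_3=2.8868, r_4=1.7321 — all match ✓
No second candidate reproduces the full scan.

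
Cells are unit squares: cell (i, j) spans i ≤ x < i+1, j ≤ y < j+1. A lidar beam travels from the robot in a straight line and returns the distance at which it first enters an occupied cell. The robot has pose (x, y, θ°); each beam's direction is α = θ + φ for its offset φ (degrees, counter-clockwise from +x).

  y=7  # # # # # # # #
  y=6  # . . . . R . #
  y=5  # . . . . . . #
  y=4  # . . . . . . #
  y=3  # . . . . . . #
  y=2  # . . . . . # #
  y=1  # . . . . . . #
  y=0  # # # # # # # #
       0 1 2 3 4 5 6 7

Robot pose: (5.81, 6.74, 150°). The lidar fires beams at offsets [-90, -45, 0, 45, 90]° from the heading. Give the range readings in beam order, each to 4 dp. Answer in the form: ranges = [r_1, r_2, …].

ranges = [0.3002, 0.2692, 0.5200, 4.9797, 6.6280]

beam 1: φ=-90°, α=60°
  cosα=0.5000 sinα=0.8660 | (5,6) | tMaxX 0.3800 tMaxY 0.3002 | tΔX 2.0000 tΔY 1.1547
    t=0.3002 [y] (5,7) — stop
  → r_1 = 0.3002
beam 2: φ=-45°, α=105°
  cosα=-0.2588 sinα=0.9659 | (5,6) | tMaxX 3.1296 tMaxY 0.2692 | tΔX 3.8637 tΔY 1.0353
    t=0.2692 [y] (5,7) — stop
  → r_2 = 0.2692
beam 3: φ=0°, α=150°
  cosα=-0.8660 sinα=0.5000 | (5,6) | tMaxX 0.9353 tMaxY 0.5200 | tΔX 1.1547 tΔY 2.0000
    t=0.5200 [y] (5,7) — stop
  → r_3 = 0.5200
beam 4: φ=45°, α=195°
  cosα=-0.9659 sinα=-0.2588 | (5,6) | tMaxX 0.8386 tMaxY 2.8591 | tΔX 1.0353 tΔY 3.8637
    t=0.8386 [x] (4,6)
    t=1.8738 [x] (3,6)
    t=2.8591 [y] (3,5)
    t=2.9091 [x] (2,5)
    t=3.9444 [x] (1,5)
    t=4.9797 [x] (0,5) — stop
  → r_4 = 4.9797
beam 5: φ=90°, α=240°
  cosα=-0.5000 sinα=-0.8660 | (5,6) | tMaxX 1.6200 tMaxY 0.8545 | tΔX 2.0000 tΔY 1.1547
    t=0.8545 [y] (5,5)
    t=1.6200 [x] (4,5)
    t=2.0092 [y] (4,4)
    t=3.1639 [y] (4,3)
    t=3.6200 [x] (3,3)
    t=4.3186 [y] (3,2)
    t=5.4733 [y] (3,1)
    t=5.6200 [x] (2,1)
    t=6.6280 [y] (2,0) — stop
  → r_5 = 6.6280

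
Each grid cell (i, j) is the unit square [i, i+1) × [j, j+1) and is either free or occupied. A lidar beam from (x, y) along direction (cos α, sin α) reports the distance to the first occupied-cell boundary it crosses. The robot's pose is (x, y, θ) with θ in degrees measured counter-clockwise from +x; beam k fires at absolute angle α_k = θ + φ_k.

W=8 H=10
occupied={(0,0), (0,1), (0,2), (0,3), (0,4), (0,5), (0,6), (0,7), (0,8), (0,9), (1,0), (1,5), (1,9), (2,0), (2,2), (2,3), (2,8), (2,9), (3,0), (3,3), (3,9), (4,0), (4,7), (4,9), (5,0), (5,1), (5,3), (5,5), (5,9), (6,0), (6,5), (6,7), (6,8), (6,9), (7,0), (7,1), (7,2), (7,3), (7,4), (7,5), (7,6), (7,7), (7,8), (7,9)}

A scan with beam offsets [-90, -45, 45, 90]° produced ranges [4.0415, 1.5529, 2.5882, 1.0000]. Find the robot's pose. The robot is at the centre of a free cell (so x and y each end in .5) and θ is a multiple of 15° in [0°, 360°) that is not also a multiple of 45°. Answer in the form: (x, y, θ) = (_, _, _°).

The pose lattice has 36·16 = 576 candidates. Test each by forward raycasting.
  (4.5, 5.5, 300°): beam 2 = 1.9319 ≠ 1.5529 ✗
  (1.5, 7.5, 15°): beam 1 = 1.5529 ≠ 4.0415 ✗
  (2.5, 1.5, 255°): beam 1 = 1.5529 ≠ 4.0415 ✗
  (5.5, 4.5, 300°): beam 1 = 1.7321 ≠ 4.0415 ✗
  …
  (3.5, 1.5, 120°): r_1=4.0415, r_2=1.5529, r_3=2.5882, r_4=1.0000 — all match ✓
No second candidate reproduces the full scan.

(x, y, θ) = (3.5, 1.5, 120°)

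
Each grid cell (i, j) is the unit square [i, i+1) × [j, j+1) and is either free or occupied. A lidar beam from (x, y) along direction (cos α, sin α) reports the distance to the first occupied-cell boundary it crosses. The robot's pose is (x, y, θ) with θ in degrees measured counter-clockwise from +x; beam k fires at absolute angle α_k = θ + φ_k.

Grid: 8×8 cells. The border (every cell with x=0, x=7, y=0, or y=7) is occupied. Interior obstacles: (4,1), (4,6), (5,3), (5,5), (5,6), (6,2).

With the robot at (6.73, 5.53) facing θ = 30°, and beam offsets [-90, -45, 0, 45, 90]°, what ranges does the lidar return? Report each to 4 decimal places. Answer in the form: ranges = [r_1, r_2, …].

beam 1: φ=-90°, α=300°
  d=(0.5000,-0.8660)  start (6,5)  tX=0.5400 tY=0.6120  stride 1/|dx|=2.0000 1/|dy|=1.1547
    cross x-line → (7,5), t=0.5400 (wall)
  → r_1 = 0.5400
beam 2: φ=-45°, α=345°
  d=(0.9659,-0.2588)  start (6,5)  tX=0.2795 tY=2.0478  stride 1/|dx|=1.0353 1/|dy|=3.8637
    cross x-line → (7,5), t=0.2795 (wall)
  → r_2 = 0.2795
beam 3: φ=0°, α=30°
  d=(0.8660,0.5000)  start (6,5)  tX=0.3118 tY=0.9400  stride 1/|dx|=1.1547 1/|dy|=2.0000
    cross x-line → (7,5), t=0.3118 (wall)
  → r_3 = 0.3118
beam 4: φ=45°, α=75°
  d=(0.2588,0.9659)  start (6,5)  tX=1.0432 tY=0.4866  stride 1/|dx|=3.8637 1/|dy|=1.0353
    cross y-line → (6,6), t=0.4866
    cross x-line → (7,6), t=1.0432 (wall)
  → r_4 = 1.0432
beam 5: φ=90°, α=120°
  d=(-0.5000,0.8660)  start (6,5)  tX=1.4600 tY=0.5427  stride 1/|dx|=2.0000 1/|dy|=1.1547
    cross y-line → (6,6), t=0.5427
    cross x-line → (5,6), t=1.4600 (wall)
  → r_5 = 1.4600

ranges = [0.5400, 0.2795, 0.3118, 1.0432, 1.4600]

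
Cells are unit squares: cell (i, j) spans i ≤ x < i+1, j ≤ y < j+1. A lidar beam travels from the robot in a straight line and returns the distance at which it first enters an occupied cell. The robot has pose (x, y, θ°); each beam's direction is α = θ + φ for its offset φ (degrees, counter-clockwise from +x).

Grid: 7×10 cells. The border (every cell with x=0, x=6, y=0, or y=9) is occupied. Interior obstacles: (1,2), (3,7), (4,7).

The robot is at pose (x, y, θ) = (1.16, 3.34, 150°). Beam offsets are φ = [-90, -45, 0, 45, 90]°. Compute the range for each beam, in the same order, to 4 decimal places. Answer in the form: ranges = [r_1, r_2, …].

beam 1: φ=-90°, α=60°
  dir = (cos 60°, sin 60°) = (0.5000, 0.8660); from cell (1,3)
  next x-line at t=1.6800, next y-line at t=0.7621; Δt_x=2.0000, Δt_y=1.1547
    y: enter (1,4) at t=0.7621
    x: enter (2,4) at t=1.6800
    y: enter (2,5) at t=1.9168
    y: enter (2,6) at t=3.0715
    x: enter (3,6) at t=3.6800
    y: enter (3,7) at t=4.2262 ← occupied
  → r_1 = 4.2262
beam 2: φ=-45°, α=105°
  dir = (cos 105°, sin 105°) = (-0.2588, 0.9659); from cell (1,3)
  next x-line at t=0.6182, next y-line at t=0.6833; Δt_x=3.8637, Δt_y=1.0353
    x: enter (0,3) at t=0.6182 ← occupied
  → r_2 = 0.6182
beam 3: φ=0°, α=150°
  dir = (cos 150°, sin 150°) = (-0.8660, 0.5000); from cell (1,3)
  next x-line at t=0.1848, next y-line at t=1.3200; Δt_x=1.1547, Δt_y=2.0000
    x: enter (0,3) at t=0.1848 ← occupied
  → r_3 = 0.1848
beam 4: φ=45°, α=195°
  dir = (cos 195°, sin 195°) = (-0.9659, -0.2588); from cell (1,3)
  next x-line at t=0.1656, next y-line at t=1.3137; Δt_x=1.0353, Δt_y=3.8637
    x: enter (0,3) at t=0.1656 ← occupied
  → r_4 = 0.1656
beam 5: φ=90°, α=240°
  dir = (cos 240°, sin 240°) = (-0.5000, -0.8660); from cell (1,3)
  next x-line at t=0.3200, next y-line at t=0.3926; Δt_x=2.0000, Δt_y=1.1547
    x: enter (0,3) at t=0.3200 ← occupied
  → r_5 = 0.3200

ranges = [4.2262, 0.6182, 0.1848, 0.1656, 0.3200]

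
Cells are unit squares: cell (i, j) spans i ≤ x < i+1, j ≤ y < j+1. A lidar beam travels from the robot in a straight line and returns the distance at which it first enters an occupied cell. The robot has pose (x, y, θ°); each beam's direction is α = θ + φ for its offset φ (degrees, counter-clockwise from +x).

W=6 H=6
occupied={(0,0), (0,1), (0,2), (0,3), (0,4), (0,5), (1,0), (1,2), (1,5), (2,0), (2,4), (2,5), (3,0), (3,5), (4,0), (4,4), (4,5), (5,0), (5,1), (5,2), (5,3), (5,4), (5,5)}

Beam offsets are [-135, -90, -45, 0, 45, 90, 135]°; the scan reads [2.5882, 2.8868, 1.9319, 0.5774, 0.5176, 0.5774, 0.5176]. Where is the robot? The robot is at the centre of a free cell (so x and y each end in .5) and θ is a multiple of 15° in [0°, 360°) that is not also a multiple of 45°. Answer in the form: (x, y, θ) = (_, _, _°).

The pose lattice has 13·16 = 208 candidates. Test each by forward raycasting.
  (2.5, 1.5, 300°): beam 1 = 1.5529 ≠ 2.5882 ✗
  (3.5, 1.5, 30°): beam 1 = 0.5176 ≠ 2.5882 ✗
  (3.5, 4.5, 30°): beam 1 = 3.6235 ≠ 2.5882 ✗
  …
  (4.5, 3.5, 330°): r_1=2.5882, r_2=2.8868, r_3=1.9319, r_4=0.5774, r_5=0.5176, r_6=0.5774, r_7=0.5176 — all match ✓
No second candidate reproduces the full scan.

(x, y, θ) = (4.5, 3.5, 330°)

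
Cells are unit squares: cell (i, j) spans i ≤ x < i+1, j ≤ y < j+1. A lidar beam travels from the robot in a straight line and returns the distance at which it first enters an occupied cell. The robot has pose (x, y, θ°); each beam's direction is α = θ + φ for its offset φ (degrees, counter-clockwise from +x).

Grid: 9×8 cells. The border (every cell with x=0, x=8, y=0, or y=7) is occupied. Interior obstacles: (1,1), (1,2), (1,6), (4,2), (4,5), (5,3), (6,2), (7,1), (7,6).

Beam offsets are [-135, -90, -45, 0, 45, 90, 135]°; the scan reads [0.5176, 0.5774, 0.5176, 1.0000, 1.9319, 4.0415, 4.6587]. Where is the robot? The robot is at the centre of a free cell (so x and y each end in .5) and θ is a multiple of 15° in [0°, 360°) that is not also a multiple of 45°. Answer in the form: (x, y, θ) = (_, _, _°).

The pose lattice has 33·16 = 528 candidates. Test each by forward raycasting.
  (5.5, 4.5, 240°): beam 1 = 2.5882 ≠ 0.5176 ✗
  (3.5, 4.5, 165°): beam 1 = 1.0000 ≠ 0.5176 ✗
  (5.5, 6.5, 240°): beam 2 = 1.0000 ≠ 0.5774 ✗
  (2.5, 3.5, 210°): beam 1 = 3.6235 ≠ 0.5176 ✗
  …
  (2.5, 1.5, 330°): r_1=0.5176, r_2=0.5774, r_3=0.5176, r_4=1.0000, r_5=1.9319, r_6=4.0415, r_7=4.6587 — all match ✓
No second candidate reproduces the full scan.

(x, y, θ) = (2.5, 1.5, 330°)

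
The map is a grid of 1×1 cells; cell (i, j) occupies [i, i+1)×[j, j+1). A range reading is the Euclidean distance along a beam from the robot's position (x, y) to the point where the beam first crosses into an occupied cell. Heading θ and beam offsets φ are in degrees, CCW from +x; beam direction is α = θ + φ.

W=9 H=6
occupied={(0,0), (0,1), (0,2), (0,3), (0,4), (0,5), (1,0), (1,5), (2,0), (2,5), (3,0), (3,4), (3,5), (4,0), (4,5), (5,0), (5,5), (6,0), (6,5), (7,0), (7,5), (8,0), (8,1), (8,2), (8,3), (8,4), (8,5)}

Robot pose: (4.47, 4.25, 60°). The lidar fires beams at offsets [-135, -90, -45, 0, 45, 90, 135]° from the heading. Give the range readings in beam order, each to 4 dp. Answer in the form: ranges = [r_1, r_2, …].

ranges = [3.3646, 4.0761, 2.8978, 0.8660, 0.7765, 0.5427, 0.4866]

beam 1: φ=-135°, α=285°
  dir = (cos 285°, sin 285°) = (0.2588, -0.9659); from cell (4,4)
  next x-line at t=2.0478, next y-line at t=0.2588; Δt_x=3.8637, Δt_y=1.0353
    y: enter (4,3) at t=0.2588
    y: enter (4,2) at t=1.2941
    x: enter (5,2) at t=2.0478
    y: enter (5,1) at t=2.3294
    y: enter (5,0) at t=3.3646 ← occupied
  → r_1 = 3.3646
beam 2: φ=-90°, α=330°
  dir = (cos 330°, sin 330°) = (0.8660, -0.5000); from cell (4,4)
  next x-line at t=0.6120, next y-line at t=0.5000; Δt_x=1.1547, Δt_y=2.0000
    y: enter (4,3) at t=0.5000
    x: enter (5,3) at t=0.6120
    x: enter (6,3) at t=1.7667
    y: enter (6,2) at t=2.5000
    x: enter (7,2) at t=2.9214
    x: enter (8,2) at t=4.0761 ← occupied
  → r_2 = 4.0761
beam 3: φ=-45°, α=15°
  dir = (cos 15°, sin 15°) = (0.9659, 0.2588); from cell (4,4)
  next x-line at t=0.5487, next y-line at t=2.8978; Δt_x=1.0353, Δt_y=3.8637
    x: enter (5,4) at t=0.5487
    x: enter (6,4) at t=1.5840
    x: enter (7,4) at t=2.6192
    y: enter (7,5) at t=2.8978 ← occupied
  → r_3 = 2.8978
beam 4: φ=0°, α=60°
  dir = (cos 60°, sin 60°) = (0.5000, 0.8660); from cell (4,4)
  next x-line at t=1.0600, next y-line at t=0.8660; Δt_x=2.0000, Δt_y=1.1547
    y: enter (4,5) at t=0.8660 ← occupied
  → r_4 = 0.8660
beam 5: φ=45°, α=105°
  dir = (cos 105°, sin 105°) = (-0.2588, 0.9659); from cell (4,4)
  next x-line at t=1.8159, next y-line at t=0.7765; Δt_x=3.8637, Δt_y=1.0353
    y: enter (4,5) at t=0.7765 ← occupied
  → r_5 = 0.7765
beam 6: φ=90°, α=150°
  dir = (cos 150°, sin 150°) = (-0.8660, 0.5000); from cell (4,4)
  next x-line at t=0.5427, next y-line at t=1.5000; Δt_x=1.1547, Δt_y=2.0000
    x: enter (3,4) at t=0.5427 ← occupied
  → r_6 = 0.5427
beam 7: φ=135°, α=195°
  dir = (cos 195°, sin 195°) = (-0.9659, -0.2588); from cell (4,4)
  next x-line at t=0.4866, next y-line at t=0.9659; Δt_x=1.0353, Δt_y=3.8637
    x: enter (3,4) at t=0.4866 ← occupied
  → r_7 = 0.4866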